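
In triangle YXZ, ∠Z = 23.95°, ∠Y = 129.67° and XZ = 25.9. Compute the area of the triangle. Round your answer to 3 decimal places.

The third angle is ∠X = 180° − ∠Z − ∠Y = 26.38°.
Law of sines: ZY = XZ·sin X/sin Y ≈ 14.951.
Law of sines: YX = XZ·sin Z/sin Y ≈ 13.659.
Area = ½·XZ·ZY·sin Z ≈ 78.594.

area ≈ 78.594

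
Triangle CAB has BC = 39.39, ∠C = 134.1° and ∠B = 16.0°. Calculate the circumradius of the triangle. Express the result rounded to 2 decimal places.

The third angle is ∠A = 180° − ∠B − ∠C = 29.90°.
Law of sines: AB = BC·sin C/sin A ≈ 56.746.
Law of sines: CA = BC·sin B/sin A ≈ 21.781.
Circumradius = BC/(2 sin A) ≈ 39.509.

R ≈ 39.51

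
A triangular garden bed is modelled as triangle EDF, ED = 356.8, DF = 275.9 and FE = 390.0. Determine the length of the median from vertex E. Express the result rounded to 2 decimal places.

Median from E: ½√(2·FE² + 2·ED² − DF²) ≈ 347.38.

347.38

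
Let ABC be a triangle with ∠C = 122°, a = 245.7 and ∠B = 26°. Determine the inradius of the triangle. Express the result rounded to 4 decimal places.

The third angle is ∠A = 180° − ∠B − ∠C = 32.00°.
Law of sines: b = a·sin B/sin A ≈ 203.25.
Law of sines: c = a·sin C/sin A ≈ 393.2.
Area = ½·a·b·sin C ≈ 21175.
Semiperimeter s = (245.7+203.25+393.2)/2 = 421.08.
Inradius = area/s = 21175/421.08 ≈ 50.289.

r ≈ 50.2887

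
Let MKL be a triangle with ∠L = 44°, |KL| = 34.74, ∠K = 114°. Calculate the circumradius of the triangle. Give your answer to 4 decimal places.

R ≈ 46.3686

The third angle is ∠M = 180° − ∠K − ∠L = 22.00°.
Law of sines: |LM| = |KL|·sin K/sin M ≈ 84.72.
Law of sines: |MK| = |KL|·sin L/sin M ≈ 64.421.
Circumradius = |KL|/(2 sin M) ≈ 46.369.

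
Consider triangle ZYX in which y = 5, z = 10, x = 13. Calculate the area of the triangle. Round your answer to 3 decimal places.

area ≈ 22.450

Semiperimeter s = (10 + 5 + 13)/2 = 14.
Heron's formula: area = √(14·4·9·1) ≈ 22.45.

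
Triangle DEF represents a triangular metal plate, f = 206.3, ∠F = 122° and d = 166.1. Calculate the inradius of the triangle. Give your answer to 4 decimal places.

20.3001

Law of sines: sin D = d·sin F/f ≈ 0.68280.
Since f ≥ d, only the acute value applies: ∠D ≈ 43.06°.
Then ∠E = 180° − ∠F − ∠D ≈ 14.94°.
Law of sines gives e = f·sin E/sin F ≈ 62.705.
Area = ½·f·d·sin E ≈ 4416.3.
Semiperimeter s = (166.1+62.705+206.3)/2 = 217.55.
Inradius = area/s = 4416.3/217.55 ≈ 20.3.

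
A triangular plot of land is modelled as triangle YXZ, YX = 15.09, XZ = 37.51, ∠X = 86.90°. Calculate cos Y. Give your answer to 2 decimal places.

By the law of cosines, ZY² = YX² + XZ² − 2·YX·XZ·cos X = 1573.5, so ZY ≈ 39.667.
Law of cosines again: cos Y = (ZY² + YX² − XZ²)/(2·ZY·YX) ≈ 0.32928, so ∠Y ≈ 70.78°.

cos Y ≈ 0.33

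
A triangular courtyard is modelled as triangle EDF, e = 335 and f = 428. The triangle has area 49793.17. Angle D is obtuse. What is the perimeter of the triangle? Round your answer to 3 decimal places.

1471.317

From area = ½·f·e·sin D, we get sin D = 2·area/(f·e) ≈ 0.69456.
Taking the obtuse solution, ∠D ≈ 136.01°.
Law of cosines then gives d ≈ 708.32.
Perimeter = 335 + 708.32 + 428 = 1471.3.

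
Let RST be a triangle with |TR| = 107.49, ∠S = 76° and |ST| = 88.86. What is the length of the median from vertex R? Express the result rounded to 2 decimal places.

m_R ≈ 86.45

Law of sines: sin R = |ST|·sin S/|TR| ≈ 0.80213.
Since |TR| ≥ |ST|, only the acute value applies: ∠R ≈ 53.33°.
Then ∠T = 180° − ∠S − ∠R ≈ 50.67°.
Law of sines gives |RS| = |TR|·sin T/sin S ≈ 85.685.
Median from R: ½√(2·|TR|² + 2·|RS|² − |ST|²) ≈ 86.452.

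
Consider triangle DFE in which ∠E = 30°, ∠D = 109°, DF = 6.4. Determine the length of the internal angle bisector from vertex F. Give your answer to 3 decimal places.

t_F ≈ 7.842

The third angle is ∠F = 180° − ∠E − ∠D = 41.00°.
Law of sines: FE = DF·sin D/sin E ≈ 12.103.
Law of sines: ED = DF·sin F/sin E ≈ 8.3976.
The bisector from F has length 2·DF·FE·cos(∠F/2)/(DF+FE) ≈ 7.8423.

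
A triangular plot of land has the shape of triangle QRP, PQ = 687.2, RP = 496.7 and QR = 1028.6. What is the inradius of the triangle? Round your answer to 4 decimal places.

Semiperimeter s = (496.7 + 687.2 + 1028.6)/2 = 1106.2.
Heron's formula: area = √(1106.2·609.55·419.05·77.65) ≈ 1.4813e+05.
Inradius = area/s = 1.4813e+05/1106.2 ≈ 133.9.

r ≈ 133.9003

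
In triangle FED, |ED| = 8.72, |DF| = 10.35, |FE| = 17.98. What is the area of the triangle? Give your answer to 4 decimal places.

Semiperimeter s = (8.72 + 10.35 + 17.98)/2 = 18.525.
Heron's formula: area = √(18.525·9.805·8.175·0.545) ≈ 28.448.

area ≈ 28.4476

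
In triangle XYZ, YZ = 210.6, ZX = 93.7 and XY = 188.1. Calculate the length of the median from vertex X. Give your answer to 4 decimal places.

Median from X: ½√(2·ZX² + 2·XY² − YZ²) ≈ 104.85.

m_X ≈ 104.8454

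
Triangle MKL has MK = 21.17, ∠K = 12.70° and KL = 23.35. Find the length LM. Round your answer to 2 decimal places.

By the law of cosines, LM² = MK² + KL² − 2·MK·KL·cos K = 28.94, so LM ≈ 5.3796.

5.38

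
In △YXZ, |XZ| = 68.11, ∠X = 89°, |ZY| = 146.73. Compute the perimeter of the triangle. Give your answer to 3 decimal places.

Law of sines: sin Y = |XZ|·sin X/|ZY| ≈ 0.46412.
Since |ZY| ≥ |XZ|, only the acute value applies: ∠Y ≈ 27.65°.
Then ∠Z = 180° − ∠X − ∠Y ≈ 63.35°.
Law of sines gives |YX| = |ZY|·sin Z/sin X ≈ 131.16.
Semiperimeter s = (68.11+146.73+131.16)/2 = 173.
Perimeter = 68.11 + 146.73 + 131.16 = 346.

perimeter ≈ 345.998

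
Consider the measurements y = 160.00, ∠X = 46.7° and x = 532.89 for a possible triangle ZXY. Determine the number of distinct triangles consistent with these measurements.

1

y·sin X = 160.00·sin(46.7°) ≈ 116.4.
Since x ≥ y, exactly one triangle exists.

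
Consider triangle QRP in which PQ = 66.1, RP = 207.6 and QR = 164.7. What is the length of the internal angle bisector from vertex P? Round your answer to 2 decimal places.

By the law of cosines, cos P = (RP² + PQ² − QR²) / (2·RP·PQ) ≈ 0.74116, so ∠P ≈ 42.17°.
The bisector from P has length 2·RP·PQ·cos(∠P/2)/(RP+PQ) ≈ 93.56.

t_P ≈ 93.56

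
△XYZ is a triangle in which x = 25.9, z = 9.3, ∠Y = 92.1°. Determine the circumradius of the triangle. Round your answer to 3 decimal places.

13.928

By the law of cosines, y² = z² + x² − 2·z·x·cos Y = 774.95, so y ≈ 27.838.
Area = ½·z·x·sin Y ≈ 120.35.
Circumradius = y/(2 sin Y) ≈ 13.928.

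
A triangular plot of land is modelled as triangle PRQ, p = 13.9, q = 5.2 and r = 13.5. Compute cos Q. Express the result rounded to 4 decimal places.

0.9284

By the law of cosines, cos Q = (p² + r² − q²) / (2·p·r) ≈ 0.92838, so ∠Q ≈ 21.82°.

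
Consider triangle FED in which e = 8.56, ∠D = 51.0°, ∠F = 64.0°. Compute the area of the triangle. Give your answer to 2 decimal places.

area ≈ 28.24

The third angle is ∠E = 180° − ∠D − ∠F = 65.00°.
Law of sines: f = e·sin F/sin E ≈ 8.489.
Law of sines: d = e·sin D/sin E ≈ 7.3401.
Area = ½·e·f·sin D ≈ 28.236.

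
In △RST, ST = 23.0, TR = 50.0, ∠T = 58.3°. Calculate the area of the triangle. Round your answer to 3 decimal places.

489.216

Area = ½·ST·TR·sin T ≈ 489.22.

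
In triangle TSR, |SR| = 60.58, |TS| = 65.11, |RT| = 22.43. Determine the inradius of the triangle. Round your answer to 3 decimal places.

Semiperimeter s = (60.58 + 22.43 + 65.11)/2 = 74.06.
Heron's formula: area = √(74.06·13.48·51.63·8.95) ≈ 679.2.
Inradius = area/s = 679.2/74.06 ≈ 9.171.

r ≈ 9.171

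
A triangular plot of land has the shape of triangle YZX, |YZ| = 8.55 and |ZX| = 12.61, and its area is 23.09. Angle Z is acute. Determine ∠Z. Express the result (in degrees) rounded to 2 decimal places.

From area = ½·|YZ|·|ZX|·sin Z, we get sin Z = 2·area/(|YZ|·|ZX|) ≈ 0.42832.
Taking the acute solution, ∠Z ≈ 25.36°.

25.36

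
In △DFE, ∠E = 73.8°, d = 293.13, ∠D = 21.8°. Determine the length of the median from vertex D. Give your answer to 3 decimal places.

757.852

The third angle is ∠F = 180° − ∠E − ∠D = 84.40°.
Law of sines: f = d·sin F/sin D ≈ 785.56.
Law of sines: e = d·sin E/sin D ≈ 757.98.
Median from D: ½√(2·f² + 2·e² − d²) ≈ 757.85.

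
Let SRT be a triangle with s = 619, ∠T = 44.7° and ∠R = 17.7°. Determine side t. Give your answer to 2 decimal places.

491.31

The third angle is ∠S = 180° − ∠R − ∠T = 117.60°.
Law of sines: t = s·sin T/sin S ≈ 491.31.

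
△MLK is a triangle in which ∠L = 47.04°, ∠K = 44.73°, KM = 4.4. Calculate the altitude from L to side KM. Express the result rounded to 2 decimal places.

The third angle is ∠M = 180° − ∠L − ∠K = 88.23°.
Law of sines: LK = KM·sin M/sin L ≈ 6.0095.
Law of sines: ML = KM·sin K/sin L ≈ 4.2313.
Area = ½·KM·LK·sin K ≈ 9.3044.
The altitude from L has length 2·area/KM ≈ 4.2293.

4.23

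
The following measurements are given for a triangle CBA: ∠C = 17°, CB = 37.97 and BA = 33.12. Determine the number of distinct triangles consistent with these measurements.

CB·sin C = 37.97·sin(17°) ≈ 11.1.
Since CB sin C < BA < CB (11.1 < 33.12 < 37.97), two triangles exist.

2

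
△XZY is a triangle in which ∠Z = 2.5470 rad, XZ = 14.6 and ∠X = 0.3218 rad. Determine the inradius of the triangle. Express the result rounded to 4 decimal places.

The third angle is ∠Y = π − ∠X − ∠Z = 0.2728 rad.
Law of sines: ZY = XZ·sin X/sin Y ≈ 17.139.
Law of sines: YX = XZ·sin Z/sin Y ≈ 30.356.
Area = ½·XZ·ZY·sin Z ≈ 70.086.
Semiperimeter s = (17.139+30.356+14.6)/2 = 31.047.
Inradius = area/s = 70.086/31.047 ≈ 2.2574.

r ≈ 2.2574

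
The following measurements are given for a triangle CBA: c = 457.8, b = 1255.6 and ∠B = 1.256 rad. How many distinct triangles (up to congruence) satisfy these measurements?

1

c·sin B = 457.8·sin(1.256 rad) ≈ 435.3.
Since b ≥ c, exactly one triangle exists.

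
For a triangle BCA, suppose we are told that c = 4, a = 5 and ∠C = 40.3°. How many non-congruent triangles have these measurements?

a·sin C = 5·sin(40.3°) ≈ 3.234.
Since a sin C < c < a (3.234 < 4 < 5), two triangles exist.

2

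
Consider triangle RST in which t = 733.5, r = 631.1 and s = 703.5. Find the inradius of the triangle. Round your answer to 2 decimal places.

196.76

Semiperimeter p = (631.1 + 703.5 + 733.5)/2 = 1034.
Heron's formula: area = √(1034·402.95·330.55·300.55) ≈ 2.0346e+05.
Inradius = area/p = 2.0346e+05/1034 ≈ 196.76.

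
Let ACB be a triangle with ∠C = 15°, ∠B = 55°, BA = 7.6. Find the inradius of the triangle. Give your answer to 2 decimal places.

The third angle is ∠A = 180° − ∠C − ∠B = 110.00°.
Law of sines: CB = BA·sin A/sin C ≈ 27.593.
Law of sines: AC = BA·sin B/sin C ≈ 24.054.
Area = ½·BA·CB·sin B ≈ 85.892.
Semiperimeter s = (27.593+7.6+24.054)/2 = 29.623.
Inradius = area/s = 85.892/29.623 ≈ 2.8994.

2.90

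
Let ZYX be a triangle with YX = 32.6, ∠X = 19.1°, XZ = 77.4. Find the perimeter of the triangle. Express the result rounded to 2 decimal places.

157.80

By the law of cosines, ZY² = YX² + XZ² − 2·YX·XZ·cos X = 2284.9, so ZY ≈ 47.8.
Semiperimeter s = (32.6+77.4+47.8)/2 = 78.9.
Perimeter = 32.6 + 77.4 + 47.8 = 157.8.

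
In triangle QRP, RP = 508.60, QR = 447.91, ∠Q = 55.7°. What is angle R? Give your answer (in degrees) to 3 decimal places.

77.621

Law of sines: sin P = QR·sin Q/RP ≈ 0.72752.
Since RP ≥ QR, only the acute value applies: ∠P ≈ 46.68°.
Then ∠R = 180° − ∠Q − ∠P ≈ 77.62°.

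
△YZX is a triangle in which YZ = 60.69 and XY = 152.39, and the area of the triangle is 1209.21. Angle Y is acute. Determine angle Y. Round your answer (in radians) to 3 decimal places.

From area = ½·XY·YZ·sin Y, we get sin Y = 2·area/(XY·YZ) ≈ 0.26149.
Taking the acute solution, ∠Y ≈ 0.265 rad.

0.265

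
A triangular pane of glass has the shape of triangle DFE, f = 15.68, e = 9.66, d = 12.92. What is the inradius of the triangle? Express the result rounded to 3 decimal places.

3.257

Semiperimeter s = (12.92 + 15.68 + 9.66)/2 = 19.13.
Heron's formula: area = √(19.13·6.21·3.45·9.47) ≈ 62.3.
Inradius = area/s = 62.3/19.13 ≈ 3.2567.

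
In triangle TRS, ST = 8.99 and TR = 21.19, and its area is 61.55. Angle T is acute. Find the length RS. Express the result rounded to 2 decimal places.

From area = ½·ST·TR·sin T, we get sin T = 2·area/(ST·TR) ≈ 0.64620.
Taking the acute solution, ∠T ≈ 40.26°.
Law of cosines then gives RS ≈ 15.462.

15.46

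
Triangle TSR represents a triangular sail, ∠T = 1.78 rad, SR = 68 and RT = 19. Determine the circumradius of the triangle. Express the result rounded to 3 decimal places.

34.758

Law of sines: sin S = RT·sin T/SR ≈ 0.27332.
Since SR ≥ RT, only the acute value applies: ∠S ≈ 0.277 rad.
Then ∠R = π − ∠T − ∠S ≈ 1.085 rad.
Law of sines gives TS = SR·sin R/sin T ≈ 61.465.
Circumradius = SR/(2 sin T) ≈ 34.758.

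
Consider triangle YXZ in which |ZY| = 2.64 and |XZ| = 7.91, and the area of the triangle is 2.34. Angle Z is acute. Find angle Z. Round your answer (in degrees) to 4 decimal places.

∠Z ≈ 12.9507°

From area = ½·|XZ|·|ZY|·sin Z, we get sin Z = 2·area/(|XZ|·|ZY|) ≈ 0.22411.
Taking the acute solution, ∠Z ≈ 12.95°.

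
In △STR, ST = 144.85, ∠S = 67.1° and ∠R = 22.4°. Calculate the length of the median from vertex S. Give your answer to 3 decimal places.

The third angle is ∠T = 180° − ∠R − ∠S = 90.50°.
Law of sines: TR = ST·sin S/sin R ≈ 350.16.
Law of sines: RS = ST·sin T/sin R ≈ 380.1.
Median from S: ½√(2·RS² + 2·ST² − TR²) ≈ 228.2.

m_S ≈ 228.202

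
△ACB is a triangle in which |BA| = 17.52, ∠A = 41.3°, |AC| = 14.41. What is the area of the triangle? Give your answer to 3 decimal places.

Area = ½·|BA|·|AC|·sin A ≈ 83.313.

area ≈ 83.313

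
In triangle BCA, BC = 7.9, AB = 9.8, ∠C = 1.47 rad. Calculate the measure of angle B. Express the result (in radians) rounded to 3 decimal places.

0.741

Law of sines: sin A = BC·sin C/AB ≈ 0.80203.
Since AB ≥ BC, only the acute value applies: ∠A ≈ 0.931 rad.
Then ∠B = π − ∠C − ∠A ≈ 0.741 rad.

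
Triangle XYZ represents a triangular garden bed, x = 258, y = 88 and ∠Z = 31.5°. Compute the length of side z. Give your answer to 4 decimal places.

188.6566

By the law of cosines, z² = x² + y² − 2·x·y·cos Z = 35591, so z ≈ 188.66.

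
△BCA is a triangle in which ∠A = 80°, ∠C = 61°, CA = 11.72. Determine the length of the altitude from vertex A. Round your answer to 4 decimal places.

10.2505

The third angle is ∠B = 180° − ∠C − ∠A = 39.00°.
Law of sines: AB = CA·sin C/sin B ≈ 16.288.
Law of sines: BC = CA·sin A/sin B ≈ 18.34.
Area = ½·CA·AB·sin A ≈ 93.999.
The altitude from A has length 2·area/BC ≈ 10.251.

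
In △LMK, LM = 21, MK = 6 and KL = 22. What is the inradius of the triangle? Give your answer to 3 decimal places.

r ≈ 2.570

Semiperimeter s = (6 + 22 + 21)/2 = 24.5.
Heron's formula: area = √(24.5·18.5·2.5·3.5) ≈ 62.976.
Inradius = area/s = 62.976/24.5 ≈ 2.5704.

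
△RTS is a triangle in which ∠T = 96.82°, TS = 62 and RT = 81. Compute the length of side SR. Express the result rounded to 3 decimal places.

By the law of cosines, SR² = RT² + TS² − 2·RT·TS·cos T = 11598, so SR ≈ 107.69.

107.693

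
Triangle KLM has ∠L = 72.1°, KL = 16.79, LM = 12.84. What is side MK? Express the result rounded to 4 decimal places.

17.7270

By the law of cosines, MK² = KL² + LM² − 2·KL·LM·cos L = 314.25, so MK ≈ 17.727.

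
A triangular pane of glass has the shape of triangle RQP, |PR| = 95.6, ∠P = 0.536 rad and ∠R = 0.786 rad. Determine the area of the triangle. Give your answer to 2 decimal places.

1703.65

The third angle is ∠Q = π − ∠P − ∠R = 1.820 rad.
Law of sines: |QP| = |PR|·sin R/sin Q ≈ 69.789.
Law of sines: |RQ| = |PR|·sin P/sin Q ≈ 50.374.
Area = ½·|PR|·|QP|·sin P ≈ 1703.7.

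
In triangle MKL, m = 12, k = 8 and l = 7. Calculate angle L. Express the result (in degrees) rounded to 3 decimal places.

By the law of cosines, cos L = (m² + k² − l²) / (2·m·k) ≈ 0.82812, so ∠L ≈ 34.09°.

∠L ≈ 34.093°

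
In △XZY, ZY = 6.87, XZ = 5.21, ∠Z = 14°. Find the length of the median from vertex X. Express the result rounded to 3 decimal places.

By the law of cosines, YX² = XZ² + ZY² − 2·XZ·ZY·cos Z = 4.882, so YX ≈ 2.2095.
Median from X: ½√(2·YX² + 2·XZ² − ZY²) ≈ 2.0528.

m_X ≈ 2.053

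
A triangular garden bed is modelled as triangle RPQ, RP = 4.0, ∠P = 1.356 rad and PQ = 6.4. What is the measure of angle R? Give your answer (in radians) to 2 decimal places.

By the law of cosines, QR² = RP² + PQ² − 2·RP·PQ·cos P = 46.047, so QR ≈ 6.7858.
Law of cosines again: cos R = (QR² + RP² − PQ²)/(2·QR·RP) ≈ 0.38844, so ∠R ≈ 1.172 rad.

∠R ≈ 1.17 rad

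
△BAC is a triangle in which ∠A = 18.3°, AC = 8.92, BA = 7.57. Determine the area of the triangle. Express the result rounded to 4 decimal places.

10.6011

Area = ½·BA·AC·sin A ≈ 10.601.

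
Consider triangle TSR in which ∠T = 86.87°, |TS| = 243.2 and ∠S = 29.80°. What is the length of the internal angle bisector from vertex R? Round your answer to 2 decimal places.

The third angle is ∠R = 180° − ∠T − ∠S = 63.33°.
Law of sines: |SR| = |TS|·sin T/sin R ≈ 271.75.
Law of sines: |RT| = |TS|·sin S/sin R ≈ 135.25.
The bisector from R has length 2·|SR|·|RT|·cos(∠R/2)/(|SR|+|RT|) ≈ 153.73.

t_R ≈ 153.73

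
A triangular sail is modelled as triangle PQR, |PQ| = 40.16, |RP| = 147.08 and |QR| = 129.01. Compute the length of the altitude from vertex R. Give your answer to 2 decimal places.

121.97

Semiperimeter s = (129.01 + 147.08 + 40.16)/2 = 158.12.
Heron's formula: area = √(158.12·29.115·11.045·117.97) ≈ 2449.2.
The altitude from R has length 2·area/|PQ| ≈ 121.97.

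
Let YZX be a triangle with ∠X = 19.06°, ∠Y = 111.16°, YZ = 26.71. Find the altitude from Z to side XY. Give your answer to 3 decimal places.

The third angle is ∠Z = 180° − ∠X − ∠Y = 49.78°.
Law of sines: ZX = YZ·sin Y/sin X ≈ 76.278.
Law of sines: XY = YZ·sin Z/sin X ≈ 62.454.
Area = ½·YZ·ZX·sin Z ≈ 777.84.
The altitude from Z has length 2·area/XY ≈ 24.909.

h_Z ≈ 24.909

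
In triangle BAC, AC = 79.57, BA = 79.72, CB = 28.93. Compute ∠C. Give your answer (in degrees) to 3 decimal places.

By the law of cosines, cos C = (AC² + CB² − BA²) / (2·AC·CB) ≈ 0.17660, so ∠C ≈ 79.83°.

∠C ≈ 79.828°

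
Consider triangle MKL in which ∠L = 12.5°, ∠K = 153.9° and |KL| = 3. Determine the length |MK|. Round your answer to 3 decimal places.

The third angle is ∠M = 180° − ∠K − ∠L = 13.60°.
Law of sines: |MK| = |KL|·sin L/sin M ≈ 2.7614.

2.761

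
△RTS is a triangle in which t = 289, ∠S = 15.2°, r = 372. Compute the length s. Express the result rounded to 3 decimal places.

120.046

By the law of cosines, s² = r² + t² − 2·r·t·cos S = 14411, so s ≈ 120.05.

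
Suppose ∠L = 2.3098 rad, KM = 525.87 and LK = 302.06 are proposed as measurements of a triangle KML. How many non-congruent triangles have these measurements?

1

LK·sin L = 302.06·sin(2.3098 rad) ≈ 223.3.
Since ∠L is not acute, a triangle exists only if KM > LK; here KM > LK, so there is exactly one triangle.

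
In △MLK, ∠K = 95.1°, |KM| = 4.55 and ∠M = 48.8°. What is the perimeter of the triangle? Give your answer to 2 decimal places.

18.05

The third angle is ∠L = 180° − ∠K − ∠M = 36.10°.
Law of sines: |LK| = |KM|·sin M/sin L ≈ 5.8104.
Law of sines: |ML| = |KM|·sin K/sin L ≈ 7.6918.
Semiperimeter s = (5.8104+4.55+7.6918)/2 = 9.0261.
Perimeter = 5.8104 + 4.55 + 7.6918 = 18.052.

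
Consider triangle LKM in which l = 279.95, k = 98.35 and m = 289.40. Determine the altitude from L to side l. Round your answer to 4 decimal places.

h_L ≈ 98.0508

Semiperimeter s = (279.95 + 98.35 + 289.4)/2 = 333.85.
Heron's formula: area = √(333.85·53.9·235.5·44.45) ≈ 13725.
The altitude from L has length 2·area/l ≈ 98.051.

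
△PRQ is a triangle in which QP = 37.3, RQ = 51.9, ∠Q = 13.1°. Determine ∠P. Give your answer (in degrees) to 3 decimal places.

By the law of cosines, PR² = RQ² + QP² − 2·RQ·QP·cos Q = 313.92, so PR ≈ 17.718.
Law of cosines again: cos P = (QP² + PR² − RQ²)/(2·QP·PR) ≈ -0.74780, so ∠P ≈ 138.40°.

∠P ≈ 138.400°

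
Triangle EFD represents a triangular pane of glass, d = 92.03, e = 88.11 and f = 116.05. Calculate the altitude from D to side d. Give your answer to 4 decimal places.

86.8197

Semiperimeter s = (88.11 + 116.05 + 92.03)/2 = 148.09.
Heron's formula: area = √(148.09·59.985·32.045·56.065) ≈ 3995.
The altitude from D has length 2·area/d ≈ 86.82.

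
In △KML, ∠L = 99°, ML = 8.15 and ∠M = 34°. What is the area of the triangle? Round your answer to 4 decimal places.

area ≈ 25.0807

The third angle is ∠K = 180° − ∠M − ∠L = 47.00°.
Law of sines: LK = ML·sin M/sin K ≈ 6.2315.
Law of sines: KM = ML·sin L/sin K ≈ 11.007.
Area = ½·ML·LK·sin L ≈ 25.081.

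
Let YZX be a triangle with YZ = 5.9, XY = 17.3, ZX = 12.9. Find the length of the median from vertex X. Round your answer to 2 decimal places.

14.97

Median from X: ½√(2·ZX² + 2·XY² − YZ²) ≈ 14.972.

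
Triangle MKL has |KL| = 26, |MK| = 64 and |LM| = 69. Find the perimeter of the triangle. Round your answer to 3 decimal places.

perimeter ≈ 159.000

Perimeter = 26 + 69 + 64 = 159.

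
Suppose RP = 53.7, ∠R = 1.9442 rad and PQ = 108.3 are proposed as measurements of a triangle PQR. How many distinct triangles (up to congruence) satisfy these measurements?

RP·sin R = 53.7·sin(1.9442 rad) ≈ 50.
Since ∠R is not acute, a triangle exists only if PQ > RP; here PQ > RP, so there is exactly one triangle.

1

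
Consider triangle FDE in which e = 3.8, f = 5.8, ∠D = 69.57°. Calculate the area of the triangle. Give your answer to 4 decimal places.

area ≈ 10.3268

Area = ½·e·f·sin D ≈ 10.327.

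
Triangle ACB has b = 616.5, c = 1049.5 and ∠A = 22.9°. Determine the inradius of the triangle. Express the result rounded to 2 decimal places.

By the law of cosines, a² = c² + b² − 2·c·b·cos A = 2.8948e+05, so a ≈ 538.03.
Area = ½·c·b·sin A ≈ 1.2588e+05.
Semiperimeter s = (538.03+1049.5+616.5)/2 = 1102.
Inradius = area/s = 1.2588e+05/1102 ≈ 114.23.

114.23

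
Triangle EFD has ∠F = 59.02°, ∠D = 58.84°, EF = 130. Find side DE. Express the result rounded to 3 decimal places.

The third angle is ∠E = 180° − ∠F − ∠D = 62.14°.
Law of sines: DE = EF·sin F/sin D ≈ 130.25.

130.246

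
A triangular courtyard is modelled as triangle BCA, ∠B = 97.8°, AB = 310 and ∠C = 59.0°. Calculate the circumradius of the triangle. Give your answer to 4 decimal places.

The third angle is ∠A = 180° − ∠B − ∠C = 23.20°.
Law of sines: CA = AB·sin B/sin C ≈ 358.31.
Law of sines: BC = AB·sin A/sin C ≈ 142.47.
Circumradius = AB/(2 sin C) ≈ 180.83.

R ≈ 180.8282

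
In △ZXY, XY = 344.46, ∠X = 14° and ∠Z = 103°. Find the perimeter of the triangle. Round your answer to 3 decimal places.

The third angle is ∠Y = 180° − ∠Z − ∠X = 63.00°.
Law of sines: YZ = XY·sin X/sin Z ≈ 85.524.
Law of sines: ZX = XY·sin Y/sin Z ≈ 314.99.
Semiperimeter s = (344.46+85.524+314.99)/2 = 372.49.
Perimeter = 344.46 + 85.524 + 314.99 = 744.97.

744.974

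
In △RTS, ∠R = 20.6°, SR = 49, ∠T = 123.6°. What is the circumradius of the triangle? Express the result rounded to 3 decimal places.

The third angle is ∠S = 180° − ∠R − ∠T = 35.80°.
Law of sines: TS = SR·sin R/sin T ≈ 20.699.
Law of sines: RT = SR·sin S/sin T ≈ 34.413.
Circumradius = SR/(2 sin T) ≈ 29.415.

29.415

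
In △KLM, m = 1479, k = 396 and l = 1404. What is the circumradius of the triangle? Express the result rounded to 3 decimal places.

740.558

By the law of cosines, cos K = (l² + m² − k²) / (2·l·m) ≈ 0.96360, so ∠K ≈ 15.51°.
Circumradius = k/(2 sin K) ≈ 740.56.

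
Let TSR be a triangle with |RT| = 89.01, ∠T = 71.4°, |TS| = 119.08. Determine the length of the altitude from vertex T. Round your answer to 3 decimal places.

By the law of cosines, |SR|² = |RT|² + |TS|² − 2·|RT|·|TS|·cos T = 15341, so |SR| ≈ 123.86.
Area = ½·|RT|·|TS|·sin T ≈ 5022.8.
The altitude from T has length 2·area/|SR| ≈ 81.105.

81.105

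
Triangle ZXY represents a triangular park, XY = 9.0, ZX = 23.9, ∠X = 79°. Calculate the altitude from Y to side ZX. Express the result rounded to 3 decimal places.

8.835

By the law of cosines, YZ² = ZX² + XY² − 2·ZX·XY·cos X = 570.12, so YZ ≈ 23.877.
Area = ½·ZX·XY·sin X ≈ 105.57.
The altitude from Y has length 2·area/ZX ≈ 8.8346.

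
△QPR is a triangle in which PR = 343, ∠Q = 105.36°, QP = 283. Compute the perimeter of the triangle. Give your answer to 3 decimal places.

Law of sines: sin R = QP·sin Q/PR ≈ 0.79560.
Since PR ≥ QP, only the acute value applies: ∠R ≈ 52.71°.
Then ∠P = 180° − ∠Q − ∠R ≈ 21.93°.
Law of sines gives RQ = PR·sin P/sin Q ≈ 132.83.
Semiperimeter s = (343+132.83+283)/2 = 379.42.
Perimeter = 343 + 132.83 + 283 = 758.83.

perimeter ≈ 758.834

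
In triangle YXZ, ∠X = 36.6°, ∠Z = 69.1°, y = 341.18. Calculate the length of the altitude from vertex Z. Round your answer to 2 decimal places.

The third angle is ∠Y = 180° − ∠X − ∠Z = 74.30°.
Law of sines: x = y·sin X/sin Y ≈ 211.3.
Law of sines: z = y·sin Z/sin Y ≈ 331.08.
Area = ½·y·x·sin Z ≈ 33675.
The altitude from Z has length 2·area/z ≈ 203.42.

h_Z ≈ 203.42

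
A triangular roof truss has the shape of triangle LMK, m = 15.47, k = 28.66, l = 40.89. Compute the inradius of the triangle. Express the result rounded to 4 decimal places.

3.7778

Semiperimeter s = (40.89 + 15.47 + 28.66)/2 = 42.51.
Heron's formula: area = √(42.51·1.62·27.04·13.85) ≈ 160.59.
Inradius = area/s = 160.59/42.51 ≈ 3.7778.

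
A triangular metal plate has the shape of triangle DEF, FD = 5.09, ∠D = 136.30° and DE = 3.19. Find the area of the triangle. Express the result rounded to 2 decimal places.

5.61

Area = ½·FD·DE·sin D ≈ 5.609.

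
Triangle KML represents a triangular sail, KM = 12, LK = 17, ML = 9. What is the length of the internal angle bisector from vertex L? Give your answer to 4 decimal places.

By the law of cosines, cos L = (ML² + LK² − KM²) / (2·ML·LK) ≈ 0.73856, so ∠L ≈ 42.39°.
The bisector from L has length 2·ML·LK·cos(∠L/2)/(ML+LK) ≈ 10.973.

t_L ≈ 10.9731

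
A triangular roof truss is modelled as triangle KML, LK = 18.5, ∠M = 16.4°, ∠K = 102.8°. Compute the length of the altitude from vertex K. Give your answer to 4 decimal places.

h_K ≈ 16.1491

The third angle is ∠L = 180° − ∠K − ∠M = 60.80°.
Law of sines: ML = LK·sin K/sin M ≈ 63.895.
Law of sines: KM = LK·sin L/sin M ≈ 57.197.
Area = ½·LK·ML·sin L ≈ 515.92.
The altitude from K has length 2·area/ML ≈ 16.149.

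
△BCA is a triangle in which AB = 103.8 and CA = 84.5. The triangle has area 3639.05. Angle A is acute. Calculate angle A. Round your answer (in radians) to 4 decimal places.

0.9787

From area = ½·CA·AB·sin A, we get sin A = 2·area/(CA·AB) ≈ 0.82978.
Taking the acute solution, ∠A ≈ 0.979 rad.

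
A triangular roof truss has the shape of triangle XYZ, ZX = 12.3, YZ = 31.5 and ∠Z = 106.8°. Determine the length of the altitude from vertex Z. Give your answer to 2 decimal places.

By the law of cosines, XY² = YZ² + ZX² − 2·YZ·ZX·cos Z = 1367.5, so XY ≈ 36.98.
Area = ½·YZ·ZX·sin Z ≈ 185.46.
The altitude from Z has length 2·area/XY ≈ 10.03.

h_Z ≈ 10.03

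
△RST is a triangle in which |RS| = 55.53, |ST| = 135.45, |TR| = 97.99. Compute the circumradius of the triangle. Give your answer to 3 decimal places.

79.298

By the law of cosines, cos R = (|TR|² + |RS|² − |ST|²) / (2·|TR|·|RS|) ≈ -0.52019, so ∠R ≈ 121.34°.
Circumradius = |ST|/(2 sin R) ≈ 79.298.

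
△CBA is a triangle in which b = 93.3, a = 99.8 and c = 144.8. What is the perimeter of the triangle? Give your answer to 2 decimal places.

337.90

Perimeter = 144.8 + 93.3 + 99.8 = 337.9.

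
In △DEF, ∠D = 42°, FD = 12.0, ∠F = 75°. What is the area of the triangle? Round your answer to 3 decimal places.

The third angle is ∠E = 180° − ∠F − ∠D = 63.00°.
Law of sines: EF = FD·sin D/sin E ≈ 9.0118.
Law of sines: DE = FD·sin F/sin E ≈ 13.009.
Area = ½·FD·EF·sin F ≈ 52.228.

52.228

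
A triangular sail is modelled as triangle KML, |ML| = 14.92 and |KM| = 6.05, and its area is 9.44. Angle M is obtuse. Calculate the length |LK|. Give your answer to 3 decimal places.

From area = ½·|KM|·|ML|·sin M, we get sin M = 2·area/(|KM|·|ML|) ≈ 0.20916.
Taking the obtuse solution, ∠M ≈ 167.93°.
Law of cosines then gives |LK| ≈ 20.875.

20.875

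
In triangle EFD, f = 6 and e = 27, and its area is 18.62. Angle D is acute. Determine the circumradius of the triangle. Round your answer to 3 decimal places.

46.124

From area = ½·e·f·sin D, we get sin D = 2·area/(e·f) ≈ 0.22988.
Taking the acute solution, ∠D ≈ 13.29°.
Law of cosines then gives d ≈ 21.206.
Circumradius = d/(2 sin D) ≈ 46.124.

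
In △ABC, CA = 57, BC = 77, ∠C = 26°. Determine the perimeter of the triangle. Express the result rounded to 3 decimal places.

169.894

By the law of cosines, AB² = BC² + CA² − 2·BC·CA·cos C = 1288.4, so AB ≈ 35.894.
Semiperimeter s = (77+57+35.894)/2 = 84.947.
Perimeter = 77 + 57 + 35.894 = 169.89.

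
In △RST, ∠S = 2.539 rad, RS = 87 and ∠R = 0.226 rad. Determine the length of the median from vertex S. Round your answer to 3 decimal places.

26.362

The third angle is ∠T = π − ∠R − ∠S = 0.377 rad.
Law of sines: ST = RS·sin R/sin T ≈ 53.011.
Law of sines: TR = RS·sin S/sin T ≈ 134.08.
Median from S: ½√(2·RS² + 2·ST² − TR²) ≈ 26.362.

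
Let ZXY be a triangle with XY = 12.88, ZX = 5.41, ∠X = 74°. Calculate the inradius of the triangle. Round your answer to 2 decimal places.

2.17

By the law of cosines, YZ² = ZX² + XY² − 2·ZX·XY·cos X = 156.75, so YZ ≈ 12.52.
Area = ½·ZX·XY·sin X ≈ 33.491.
Semiperimeter s = (12.88+12.52+5.41)/2 = 15.405.
Inradius = area/s = 33.491/15.405 ≈ 2.174.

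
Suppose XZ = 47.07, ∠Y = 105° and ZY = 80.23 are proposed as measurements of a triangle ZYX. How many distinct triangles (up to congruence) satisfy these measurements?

0

ZY·sin Y = 80.23·sin(105°) ≈ 77.5.
Since ∠Y is not acute, a triangle exists only if XZ > ZY; here XZ ≤ ZY, so there is no triangle.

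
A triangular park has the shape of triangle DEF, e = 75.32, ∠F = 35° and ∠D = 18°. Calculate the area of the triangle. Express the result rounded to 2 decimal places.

The third angle is ∠E = 180° − ∠F − ∠D = 127.00°.
Law of sines: d = e·sin D/sin E ≈ 29.144.
Law of sines: f = e·sin F/sin E ≈ 54.094.
Area = ½·e·d·sin F ≈ 629.53.

629.53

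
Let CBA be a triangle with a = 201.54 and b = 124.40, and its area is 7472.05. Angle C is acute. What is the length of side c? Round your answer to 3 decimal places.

125.824

From area = ½·b·a·sin C, we get sin C = 2·area/(b·a) ≈ 0.59606.
Taking the acute solution, ∠C ≈ 36.59°.
Law of cosines then gives c ≈ 125.82.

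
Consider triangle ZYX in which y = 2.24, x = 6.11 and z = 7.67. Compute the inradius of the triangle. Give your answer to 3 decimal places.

Semiperimeter s = (7.67 + 2.24 + 6.11)/2 = 8.01.
Heron's formula: area = √(8.01·0.34·5.77·1.9) ≈ 5.4641.
Inradius = area/s = 5.4641/8.01 ≈ 0.68216.

r ≈ 0.682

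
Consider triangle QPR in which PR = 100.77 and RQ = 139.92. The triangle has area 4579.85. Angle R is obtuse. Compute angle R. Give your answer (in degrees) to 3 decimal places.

From area = ½·PR·RQ·sin R, we get sin R = 2·area/(PR·RQ) ≈ 0.64964.
Taking the obtuse solution, ∠R ≈ 139.49°.

139.486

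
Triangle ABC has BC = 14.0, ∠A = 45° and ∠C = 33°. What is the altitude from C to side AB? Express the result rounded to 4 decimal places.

The third angle is ∠B = 180° − ∠C − ∠A = 102.00°.
Law of sines: CA = BC·sin B/sin A ≈ 19.366.
Law of sines: AB = BC·sin C/sin A ≈ 10.783.
Area = ½·BC·CA·sin C ≈ 73.834.
The altitude from C has length 2·area/AB ≈ 13.694.

13.6941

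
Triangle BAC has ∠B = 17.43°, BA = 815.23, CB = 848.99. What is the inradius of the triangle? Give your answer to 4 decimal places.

By the law of cosines, AC² = CB² + BA² − 2·CB·BA·cos B = 64699, so AC ≈ 254.36.
Area = ½·CB·BA·sin B ≈ 1.0366e+05.
Semiperimeter s = (254.36+848.99+815.23)/2 = 959.29.
Inradius = area/s = 1.0366e+05/959.29 ≈ 108.06.

108.0583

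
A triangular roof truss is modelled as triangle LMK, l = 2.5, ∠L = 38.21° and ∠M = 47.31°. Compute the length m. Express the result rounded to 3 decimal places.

2.971

The third angle is ∠K = 180° − ∠L − ∠M = 94.48°.
Law of sines: m = l·sin M/sin L ≈ 2.9708.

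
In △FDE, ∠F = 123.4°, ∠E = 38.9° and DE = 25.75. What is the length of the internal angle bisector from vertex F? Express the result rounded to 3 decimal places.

The third angle is ∠D = 180° − ∠E − ∠F = 17.70°.
Law of sines: EF = DE·sin D/sin F ≈ 9.3776.
Law of sines: FD = DE·sin E/sin F ≈ 19.369.
The bisector from F has length 2·EF·FD·cos(∠F/2)/(EF+FD) ≈ 5.991.

t_F ≈ 5.991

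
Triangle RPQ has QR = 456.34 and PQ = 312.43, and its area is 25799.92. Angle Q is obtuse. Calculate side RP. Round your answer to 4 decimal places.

From area = ½·PQ·QR·sin Q, we get sin Q = 2·area/(PQ·QR) ≈ 0.36192.
Taking the obtuse solution, ∠Q ≈ 158.78°.
Law of cosines then gives RP ≈ 756.09.

756.0935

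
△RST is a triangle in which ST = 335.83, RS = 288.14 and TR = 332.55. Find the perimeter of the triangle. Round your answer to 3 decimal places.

Perimeter = 335.83 + 332.55 + 288.14 = 956.52.

perimeter ≈ 956.520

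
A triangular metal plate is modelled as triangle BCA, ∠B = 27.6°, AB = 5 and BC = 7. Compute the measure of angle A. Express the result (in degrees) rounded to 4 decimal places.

110.3587

By the law of cosines, CA² = AB² + BC² − 2·AB·BC·cos B = 11.966, so CA ≈ 3.4592.
Law of cosines again: cos A = (CA² + AB² − BC²)/(2·CA·AB) ≈ -0.34790, so ∠A ≈ 110.36°.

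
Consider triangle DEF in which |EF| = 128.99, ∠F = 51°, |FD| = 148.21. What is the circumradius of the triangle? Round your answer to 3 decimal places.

77.586

By the law of cosines, |DE|² = |EF|² + |FD|² − 2·|EF|·|FD|·cos F = 14542, so |DE| ≈ 120.59.
Area = ½·|EF|·|FD|·sin F ≈ 7428.6.
Circumradius = |DE|/(2 sin F) ≈ 77.586.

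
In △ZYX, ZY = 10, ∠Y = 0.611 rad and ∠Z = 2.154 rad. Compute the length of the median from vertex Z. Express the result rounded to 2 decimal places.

6.55

The third angle is ∠X = π − ∠Z − ∠Y = 0.377 rad.
Law of sines: YX = ZY·sin Z/sin X ≈ 22.697.
Law of sines: XZ = ZY·sin Y/sin X ≈ 15.6.
Median from Z: ½√(2·XZ² + 2·ZY² − YX²) ≈ 6.5486.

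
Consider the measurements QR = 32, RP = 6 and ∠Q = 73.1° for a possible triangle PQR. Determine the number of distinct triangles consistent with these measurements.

0

QR·sin Q = 32·sin(73.1°) ≈ 30.62.
Since RP = 6 < 30.62 = QR sin Q, no triangle exists.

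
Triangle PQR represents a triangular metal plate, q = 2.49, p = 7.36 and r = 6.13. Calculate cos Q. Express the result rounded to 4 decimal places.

cos Q ≈ 0.9481

By the law of cosines, cos Q = (r² + p² − q²) / (2·r·p) ≈ 0.94805, so ∠Q ≈ 18.55°.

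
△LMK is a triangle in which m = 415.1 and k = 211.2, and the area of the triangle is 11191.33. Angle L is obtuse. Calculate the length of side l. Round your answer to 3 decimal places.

From area = ½·m·k·sin L, we get sin L = 2·area/(m·k) ≈ 0.25531.
Taking the obtuse solution, ∠L ≈ 165.21°.
Law of cosines then gives l ≈ 621.64.

621.644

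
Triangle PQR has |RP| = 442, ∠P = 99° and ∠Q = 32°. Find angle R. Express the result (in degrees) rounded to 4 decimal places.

The third angle is ∠R = 180° − ∠P − ∠Q = 49.00°.

∠R ≈ 49.0000°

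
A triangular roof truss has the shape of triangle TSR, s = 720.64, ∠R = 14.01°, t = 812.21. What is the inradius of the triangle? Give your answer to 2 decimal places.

81.40

By the law of cosines, r² = t² + s² − 2·t·s·cos R = 43207, so r ≈ 207.86.
Area = ½·t·s·sin R ≈ 70849.
Semiperimeter p = (812.21+720.64+207.86)/2 = 870.36.
Inradius = area/p = 70849/870.36 ≈ 81.403.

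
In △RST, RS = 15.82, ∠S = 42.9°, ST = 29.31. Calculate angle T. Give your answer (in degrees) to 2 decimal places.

31.29

By the law of cosines, TR² = RS² + ST² − 2·RS·ST·cos S = 430.01, so TR ≈ 20.737.
Law of cosines again: cos T = (ST² + TR² − RS²)/(2·ST·TR) ≈ 0.85458, so ∠T ≈ 31.29°.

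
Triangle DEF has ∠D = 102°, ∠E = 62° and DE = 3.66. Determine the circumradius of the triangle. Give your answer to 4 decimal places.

6.6392

The third angle is ∠F = 180° − ∠D − ∠E = 16.00°.
Law of sines: EF = DE·sin D/sin F ≈ 12.988.
Law of sines: FD = DE·sin E/sin F ≈ 11.724.
Circumradius = DE/(2 sin F) ≈ 6.6392.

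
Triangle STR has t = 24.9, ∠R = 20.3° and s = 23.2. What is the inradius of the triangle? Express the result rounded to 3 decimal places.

By the law of cosines, r² = s² + t² − 2·s·t·cos R = 74.651, so r ≈ 8.6401.
Area = ½·s·t·sin R ≈ 100.21.
Semiperimeter p = (23.2+24.9+8.6401)/2 = 28.37.
Inradius = area/p = 100.21/28.37 ≈ 3.5322.

3.532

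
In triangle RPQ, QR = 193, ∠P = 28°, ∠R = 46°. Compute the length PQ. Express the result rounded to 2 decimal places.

295.72

The third angle is ∠Q = 180° − ∠R − ∠P = 106.00°.
Law of sines: PQ = QR·sin R/sin P ≈ 295.72.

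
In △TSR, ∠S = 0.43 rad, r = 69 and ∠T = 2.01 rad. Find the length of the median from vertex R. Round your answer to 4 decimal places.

The third angle is ∠R = π − ∠T − ∠S = 0.702 rad.
Law of sines: t = r·sin T/sin R ≈ 96.758.
Law of sines: s = r·sin S/sin R ≈ 44.565.
Median from R: ½√(2·t² + 2·s² − r²) ≈ 66.962.

66.9618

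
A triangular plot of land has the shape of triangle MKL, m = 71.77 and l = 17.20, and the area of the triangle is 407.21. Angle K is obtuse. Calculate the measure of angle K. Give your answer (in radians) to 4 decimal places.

From area = ½·l·m·sin K, we get sin K = 2·area/(l·m) ≈ 0.65975.
Taking the obtuse solution, ∠K ≈ 2.4211 rad.

∠K ≈ 2.4211 rad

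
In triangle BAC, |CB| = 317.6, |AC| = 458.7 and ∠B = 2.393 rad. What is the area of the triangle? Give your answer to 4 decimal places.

Law of sines: sin A = |CB|·sin B/|AC| ≈ 0.47125.
Since |AC| ≥ |CB|, only the acute value applies: ∠A ≈ 0.491 rad.
Then ∠C = π − ∠B − ∠A ≈ 0.258 rad.
Law of sines gives |BA| = |AC|·sin C/sin B ≈ 171.89.
Area = ½·|AC|·|CB|·sin C ≈ 18577.

area ≈ 18577.4399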